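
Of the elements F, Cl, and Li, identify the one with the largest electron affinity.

Adding an electron releases more energy for atoms nearer the top right (short of the noble gases).
These span different periods and groups, so the two trends combine.
F > Li: F lies to the right of Li in period 2, so the across-period effect alone puts F higher.
Cl > F: this pair runs against the simple trend — see the exception note.
Note the exception: Cl has a higher electron affinity than F, contrary to the simple trend — F's small 2p subshell makes the incoming electron feel strong e⁻–e⁻ repulsion, so Cl actually releases more energy on gaining an electron.
Approximate values (kJ/mol): Li 60, F 328, Cl 349.
The largest electron affinity among these belongs to Cl.

Cl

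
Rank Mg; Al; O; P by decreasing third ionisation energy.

Mg > O > P > Al

After 2 electrons have been removed, what remains? Mg²⁺ is the bare [Ne] core; Al²⁺ still has 1 valence electron; O²⁺ still has 4 valence electrons; P²⁺ still has 3 valence electrons.
Breaking into a closed-shell core is much more expensive than removing a leftover valence electron — Mg has the largest IE_3 here.
Valence configurations: Al²⁺ [Ne]3s¹, O²⁺ [He]2s²2p², P²⁺ [Ne]3s²3p¹.
The numbers (kJ/mol): Mg 7733, Al 2745, O 5300, P 2914.
Putting it together, IE_3: Al < P < O < Mg.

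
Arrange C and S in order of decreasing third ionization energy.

C > S

The third ionization energy removes an electron from the +2 ion. For each element: C²⁺ still has 2 valence electrons; S²⁺ still has 4 valence electrons.
All are still removing valence electrons, so compare the +2 ions as you would atoms: IE_3 generally rises across a period (higher Z_eff) and falls down a group (larger shell), subject to the usual subshell exceptions.
Valence configurations: C²⁺ [He]2s², S²⁺ [Ne]3s²3p².
Approximate IE_3 values (kJ/mol): C 4620, S 3357.
Putting it together, IE_3: S < C.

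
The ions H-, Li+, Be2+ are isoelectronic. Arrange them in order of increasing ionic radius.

Be2+, Li+, H-

All of these have 2 electrons, so size is governed by nuclear charge alone: the more protons, the stronger the pull on the same electron cloud, and the smaller the ion.
Nuclear charges: Be2+ (Z=4), Li+ (Z=3), H- (Z=1).
Smallest to largest: Be2+ < Li+ < H-.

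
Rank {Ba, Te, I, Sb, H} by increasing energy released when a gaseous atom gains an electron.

H is in period 1, group 1; Sb is in period 5, group 15; Te is in period 5, group 16; I is in period 5, group 17; Ba is in period 6, group 2.
Electron affinity generally becomes more exothermic across a period toward the halogens and less exothermic down a group.
Neither a single period nor a single group — weigh both effects.
H > Ba: period and group pull opposite ways; the down-group shift dominates (73 vs 14 kJ/mol).
Sb > H: the two effects oppose for this pair; the across-period effect wins (103 vs 73 kJ/mol).
Te > Sb: Te lies to the right of Sb in period 5, so the across-period effect alone puts Te higher.
I > Te: I lies to the right of Te in period 5, so the across-period effect alone puts I higher.
Approximate values (kJ/mol): H 73, Sb 103, Te 190, I 295, Ba 14.
So from lowest to highest: Ba < H < Sb < Te < I.

Ba < H < Sb < Te < I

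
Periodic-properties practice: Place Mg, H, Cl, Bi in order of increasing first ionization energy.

Bi < Mg < Cl < H

H is in period 1, group 1; Mg is in period 3, group 2; Cl is in period 3, group 17; Bi is in period 6, group 15.
Across a period the outer electron is held more tightly (higher IE₁); down a group it sits in a higher shell, more shielded, and comes off more easily.
Here both period and group differ, so the two effects have to be weighed against each other.
Mg > Bi: the two effects oppose for this pair; the down-group effect wins (738 vs 703 kJ/mol).
Cl > Mg: both are in period 3; the period trend gives Cl the larger value.
H > Cl: the two effects oppose for this pair; the down-group effect wins (1312 vs 1251 kJ/mol).
Approximate values (kJ/mol): H 1312, Mg 738, Cl 1251, Bi 703.
So from lowest to highest: Bi < Mg < Cl < H.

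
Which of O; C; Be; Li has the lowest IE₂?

Be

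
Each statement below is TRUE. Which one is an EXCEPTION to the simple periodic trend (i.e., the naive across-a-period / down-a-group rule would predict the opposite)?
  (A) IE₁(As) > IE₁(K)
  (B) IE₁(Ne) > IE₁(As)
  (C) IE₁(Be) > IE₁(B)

(C)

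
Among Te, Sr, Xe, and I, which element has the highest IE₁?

Sr is in period 5, group 2; Te is in period 5, group 16; I is in period 5, group 17; Xe is in period 5, group 18.
IE₁ increases left→right with effective nuclear charge and decreases top→bottom as the valence shell moves farther out.
All lie in period 5, so first ionization energy increases left to right.
The highest IE₁ among these belongs to Xe.

Xe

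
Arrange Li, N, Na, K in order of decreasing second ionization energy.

Li, Na, K, N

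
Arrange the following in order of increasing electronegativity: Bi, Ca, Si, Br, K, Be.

K, Ca, Be, Si, Bi, Br

Be is in period 2, group 2; Si is in period 3, group 14; K is in period 4, group 1; Ca is in period 4, group 2; Br is in period 4, group 17; Bi is in period 6, group 15.
Smaller atoms with higher effective nuclear charge are more electronegative.
Neither a single period nor a single group — weigh both effects.
Ca > K: both are in period 4; the period trend gives Ca the larger value.
Be > Ca: Be sits above Ca in group 2, so the down-group effect alone puts Be higher.
Si > Be: period and group pull opposite ways; the across-period shift dominates (1.90 vs 1.57).
Bi > Si: period and group pull opposite ways; the across-period shift dominates (2.02 vs 1.90).
Br > Bi: relative to Bi, both the across-period and down-group shifts push Br's electronegativity up.
For reference (Pauling): Be 1.57, Si 1.90, K 0.82, Ca 1.00, Br 2.96, Bi 2.02.
So from lowest to highest: K < Ca < Be < Si < Bi < Br.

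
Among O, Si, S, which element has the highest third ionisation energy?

O

After 2 electrons have been removed, what remains? O²⁺ still has 4 valence electrons; Si²⁺ still has 2 valence electrons; S²⁺ still has 4 valence electrons.
All are still removing valence electrons, so compare the +2 ions as you would atoms: IE_3 generally rises across a period (higher Z_eff) and falls down a group (larger shell), subject to the usual subshell exceptions.
Valence configurations: O²⁺ [He]2s²2p², Si²⁺ [Ne]3s², S²⁺ [Ne]3s²3p².
The numbers (kJ/mol): O 5300, Si 3232, S 3357.
Overall IE_3 order: Si < S < O.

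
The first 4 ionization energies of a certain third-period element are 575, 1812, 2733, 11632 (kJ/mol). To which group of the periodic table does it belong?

Look for the largest jump between consecutive ionization energies: IE4/IE3 ≈ 4.3, far larger than any earlier ratio.
That jump marks the point where a core electron is being removed. So the atom has 3 valence electrons.
A main-group element with 3 valence electrons is in group 13.

Group 13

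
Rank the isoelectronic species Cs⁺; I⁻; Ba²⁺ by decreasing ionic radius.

I⁻, Cs⁺, Ba²⁺

All of these have 54 electrons, so size is governed by nuclear charge alone: the more protons, the stronger the pull on the same electron cloud, and the smaller the ion.
Nuclear charges: Ba²⁺ (Z=56), Cs⁺ (Z=55), I⁻ (Z=53).
Largest to smallest: I⁻ > Cs⁺ > Ba²⁺.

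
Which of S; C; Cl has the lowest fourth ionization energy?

Consider each +3 ion: S³⁺ still has 3 valence electrons; C³⁺ still has 1 valence electron; Cl³⁺ still has 4 valence electrons.
All are still removing valence electrons, so compare the +3 ions as you would atoms: IE_4 generally rises across a period (higher Z_eff) and falls down a group (larger shell), subject to the usual subshell exceptions.
Valence configurations: S³⁺ [Ne]3s²3p¹, C³⁺ [He]2s¹, Cl³⁺ [Ne]3s²3p².
Approximate IE_4 values (kJ/mol): S 4556, C 6223, Cl 5159.
Overall IE_4 order: S < Cl < C.

S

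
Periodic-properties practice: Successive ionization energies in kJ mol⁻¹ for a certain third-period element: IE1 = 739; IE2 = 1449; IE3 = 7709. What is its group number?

Look for the largest jump between consecutive ionization energies: IE3/IE2 ≈ 5.3, far larger than any earlier ratio.
That jump marks the point where a core electron is being removed. So the atom has 2 valence electrons.
A main-group element with 2 valence electrons is in group 2.

Group 2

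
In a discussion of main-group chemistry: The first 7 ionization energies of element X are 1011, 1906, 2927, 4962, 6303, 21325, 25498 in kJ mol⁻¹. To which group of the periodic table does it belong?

Group 15

Look for the largest jump between consecutive ionization energies: IE6/IE5 ≈ 3.4, far larger than any earlier ratio.
That jump marks the point where a core electron is being removed. So the atom has 5 valence electrons.
A main-group element with 5 valence electrons is in group 15.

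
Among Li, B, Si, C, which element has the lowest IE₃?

Consider each +2 ion: Li²⁺ is already 1 electron into the core; B²⁺ still has 1 valence electron; Si²⁺ still has 2 valence electrons; C²⁺ still has 2 valence electrons.
Pulling an electron out of a noble-gas core costs far more than removing a remaining valence electron, so Li sits at the high end of IE_3.
Valence configurations: B²⁺ [He]2s¹, Si²⁺ [Ne]3s², C²⁺ [He]2s².
Approximate IE_3 values (kJ/mol): Li 11815, B 3660, Si 3232, C 4620.
Overall IE_3 order: Si < B < C < Li.

Si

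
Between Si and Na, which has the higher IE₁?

Si

Across a period the outer electron is held more tightly (higher IE₁); down a group it sits in a higher shell, more shielded, and comes off more easily.
All lie in period 3, so first ionization energy increases left to right.
So Si has the higher IE₁ (Si > Na).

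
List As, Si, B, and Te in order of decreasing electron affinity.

Atoms with high Z_eff and room in the valence shell (especially the halogens) have the most exothermic electron affinities.
These sit on a diagonal, where the across-period and down-group effects partly cancel.
As > B: the two effects oppose for this pair; the across-period effect wins (78 vs 27 kJ/mol).
Si > As: period and group pull opposite ways; the down-group shift dominates (134 vs 78 kJ/mol).
Te > Si: the two effects oppose for this pair; the across-period effect wins (190 vs 134 kJ/mol).
Approximate values (kJ/mol): B 27, Si 134, As 78, Te 190.
So from highest to lowest: Te > Si > As > B.

Te, Si, As, B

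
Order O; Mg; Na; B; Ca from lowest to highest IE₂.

Ca, Mg, B, O, Na

Consider each +1 ion: O⁺ still has 5 valence electrons; Mg⁺ still has 1 valence electron; Na⁺ is the bare [Ne] core; B⁺ still has 2 valence electrons; Ca⁺ still has 1 valence electron.
Breaking into a closed-shell core is much more expensive than removing a leftover valence electron — Na has the largest IE_2 here.
Valence configurations: O⁺ [He]2s²2p³, Mg⁺ [Ne]3s¹, B⁺ [He]2s², Ca⁺ [Ar]4s¹.
The numbers (kJ/mol): O 3388, Mg 1451, Na 4562, B 2427, Ca 1145.
Putting it together, IE_2: Ca < Mg < B < O < Na.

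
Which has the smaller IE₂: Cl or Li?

Consider each +1 ion: Cl⁺ still has 6 valence electrons; Li⁺ is the bare [He] core.
Breaking into a closed-shell core is much more expensive than removing a leftover valence electron — Li has the largest IE_2 here.
Approximate IE_2 values (kJ/mol): Cl 2298, Li 7298.
Putting it together, IE_2: Cl < Li.

Cl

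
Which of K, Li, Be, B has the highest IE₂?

After 1 electron has been removed, what remains? K⁺ is the bare [Ar] core; Li⁺ is the bare [He] core; Be⁺ still has 1 valence electron; B⁺ still has 2 valence electrons.
Pulling an electron out of a noble-gas core costs far more than removing a remaining valence electron, so K and Li sit at the high end of IE_2.
Valence configurations: Be⁺ [He]2s¹, B⁺ [He]2s².
Approximate IE_2 values (kJ/mol): K 3052, Li 7298, Be 1757, B 2427.
So the second ionization energies run Be < B < K < Li.

Li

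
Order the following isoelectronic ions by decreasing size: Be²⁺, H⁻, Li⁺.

All of these have 2 electrons, so size is governed by nuclear charge alone: the more protons, the stronger the pull on the same electron cloud, and the smaller the ion.
Nuclear charges: Be²⁺ (Z=4), Li⁺ (Z=3), H⁻ (Z=1).
Largest to smallest: H⁻ > Li⁺ > Be²⁺.

H⁻ > Li⁺ > Be²⁺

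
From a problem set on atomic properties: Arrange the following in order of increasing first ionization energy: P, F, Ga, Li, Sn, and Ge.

Li is in period 2, group 1; F is in period 2, group 17; P is in period 3, group 15; Ga is in period 4, group 13; Ge is in period 4, group 14; Sn is in period 5, group 14.
Across a period the outer electron is held more tightly (higher IE₁); down a group it sits in a higher shell, more shielded, and comes off more easily.
These span different periods and groups, so the two trends combine.
Ga > Li: period and group pull opposite ways; the across-period shift dominates (579 vs 520 kJ/mol).
Sn > Ga: the two effects oppose for this pair; the across-period effect wins (709 vs 579 kJ/mol).
Ge > Sn: Ge sits above Sn in group 14, so the down-group effect alone puts Ge higher.
P > Ge: relative to Ge, both the across-period and down-group shifts push P's first ionization energy up.
F > P: relative to P, both the across-period and down-group shifts push F's first ionization energy up.
Tabulated first ionization energy (kJ/mol): Li 520, F 1681, P 1012, Ga 579, Ge 762, Sn 709.
So from lowest to highest: Li < Ga < Sn < Ge < P < F.

Li < Ga < Sn < Ge < P < F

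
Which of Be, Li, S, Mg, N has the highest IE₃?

Consider each +2 ion: Be²⁺ is the bare [He] core; Li²⁺ is already 1 electron into the core; S²⁺ still has 4 valence electrons; Mg²⁺ is the bare [Ne] core; N²⁺ still has 3 valence electrons.
Breaking into a closed-shell core is much more expensive than removing a leftover valence electron — Mg, Li and Be have the largest IE_3 here.
Valence configurations: S²⁺ [Ne]3s²3p², N²⁺ [He]2s²2p¹.
The numbers (kJ/mol): Be 14849, Li 11815, S 3357, Mg 7733, N 4578.
So the third ionization energies run S < N < Mg < Li < Be.

Be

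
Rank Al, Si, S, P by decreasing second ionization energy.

S > P > Al > Si

IE_2 is the cost of taking one more electron from the +1 cation: Al⁺ still has 2 valence electrons; Si⁺ still has 3 valence electrons; S⁺ still has 5 valence electrons; P⁺ still has 4 valence electrons.
All are still removing valence electrons, so compare the +1 ions as you would atoms: IE_2 generally rises across a period (higher Z_eff) and falls down a group (larger shell), subject to the usual subshell exceptions.
Valence configurations: Al⁺ [Ne]3s², Si⁺ [Ne]3s²3p¹, S⁺ [Ne]3s²3p³, P⁺ [Ne]3s²3p².
Si⁺ loses a lone 3p electron whereas Al⁺ must break into a filled 3s² pair, so IE_2(Al) > IE_2(Si) even though Si has the higher nuclear charge.
Tabulated IE_2 (kJ/mol): Al 1817, Si 1577, S 2252, P 1907.
Hence IE_2: Si < Al < P < S.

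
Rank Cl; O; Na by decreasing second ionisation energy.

IE_2 is the cost of taking one more electron from the +1 cation: Cl⁺ still has 6 valence electrons; O⁺ still has 5 valence electrons; Na⁺ is the bare [Ne] core.
Breaking into a closed-shell core is much more expensive than removing a leftover valence electron — Na has the largest IE_2 here.
Valence configurations: Cl⁺ [Ne]3s²3p⁴, O⁺ [He]2s²2p³.
Tabulated IE_2 (kJ/mol): Cl 2298, O 3388, Na 4562.
Putting it together, IE_2: Cl < O < Na.

Na > O > Cl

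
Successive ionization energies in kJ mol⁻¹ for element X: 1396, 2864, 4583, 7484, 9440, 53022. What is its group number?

Look for the largest jump between consecutive ionization energies: IE6/IE5 ≈ 5.6, far larger than any earlier ratio.
That jump marks the point where a core electron is being removed. So the atom has 5 valence electrons.
A main-group element with 5 valence electrons is in group 15.

Group 15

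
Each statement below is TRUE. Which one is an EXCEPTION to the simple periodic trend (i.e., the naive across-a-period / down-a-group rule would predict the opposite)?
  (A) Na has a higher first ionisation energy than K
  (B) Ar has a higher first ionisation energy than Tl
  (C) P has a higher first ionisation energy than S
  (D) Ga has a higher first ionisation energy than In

(C)

The general trend: first ionisation energy increases across a period and decreases down a group.
(A) Na (period 3, group 1) vs K (period 4, group 1): the stated order agrees with the simple trend.
(B) Ar (period 3, group 18) vs Tl (period 6, group 13): the stated order agrees with the simple trend.
(C) P (period 3, group 15) vs S (period 3, group 16): the stated order contradicts the simple trend.
(D) Ga (period 4, group 13) vs In (period 5, group 13): the stated order agrees with the simple trend.
The exception is (C): S (3p⁴) ionizes more easily than half-filled P (3p³) because the paired 3p electron in S is pushed out by e⁻–e⁻ repulsion.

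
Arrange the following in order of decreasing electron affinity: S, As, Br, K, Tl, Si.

EA tends to increase across a period and decrease down a group, though the pattern is less regular than for IE or radius.
These span different periods and groups, so the two trends combine.
K > Tl: period and group pull opposite ways; the down-group shift dominates (48 vs 19 kJ/mol).
As > K: As lies to the right of K in period 4, so the across-period effect alone puts As higher.
Si > As: the two effects oppose for this pair; the down-group effect wins (134 vs 78 kJ/mol).
S > Si: S lies to the right of Si in period 3, so the across-period effect alone puts S higher.
Br > S: period and group pull opposite ways; the across-period shift dominates (325 vs 200 kJ/mol).
For reference (kJ/mol): Si 134, S 200, K 48, As 78, Br 325, Tl 19.
So from highest to lowest: Br > S > Si > As > K > Tl.

Br > S > Si > As > K > Tl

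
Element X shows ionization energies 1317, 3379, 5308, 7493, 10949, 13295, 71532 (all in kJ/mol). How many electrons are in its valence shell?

6

Look for the largest jump between consecutive ionization energies: IE7/IE6 ≈ 5.4, far larger than any earlier ratio.
That jump marks the point where a core electron is being removed. So the atom has 6 valence electrons.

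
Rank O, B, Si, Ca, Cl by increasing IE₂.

Ca < Si < Cl < B < O

The second ionization energy removes an electron from the +1 ion. For each element: O⁺ still has 5 valence electrons; B⁺ still has 2 valence electrons; Si⁺ still has 3 valence electrons; Ca⁺ still has 1 valence electron; Cl⁺ still has 6 valence electrons.
All are still removing valence electrons, so compare the +1 ions as you would atoms: IE_2 generally rises across a period (higher Z_eff) and falls down a group (larger shell), subject to the usual subshell exceptions.
Valence configurations: O⁺ [He]2s²2p³, B⁺ [He]2s², Si⁺ [Ne]3s²3p¹, Ca⁺ [Ar]4s¹, Cl⁺ [Ne]3s²3p⁴.
Approximate IE_2 values (kJ/mol): O 3388, B 2427, Si 1577, Ca 1145, Cl 2298.
Hence IE_2: Ca < Si < Cl < B < O.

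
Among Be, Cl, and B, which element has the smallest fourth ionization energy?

Consider each +3 ion: Be³⁺ is already 1 electron into the core; Cl³⁺ still has 4 valence electrons; B³⁺ is the bare [He] core.
Pulling an electron out of a noble-gas core costs far more than removing a remaining valence electron, so Be and B sit at the high end of IE_4.
The numbers (kJ/mol): Be 21007, Cl 5159, B 25026.
Hence IE_4: Cl < Be < B.

Cl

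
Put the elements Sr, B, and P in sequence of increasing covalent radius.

B, P, Sr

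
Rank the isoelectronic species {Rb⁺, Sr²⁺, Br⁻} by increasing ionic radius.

Sr²⁺ < Rb⁺ < Br⁻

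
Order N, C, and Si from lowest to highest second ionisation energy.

Si < C < N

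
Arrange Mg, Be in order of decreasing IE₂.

After 1 electron has been removed, what remains? Mg⁺ still has 1 valence electron; Be⁺ still has 1 valence electron.
All are still removing valence electrons, so compare the +1 ions as you would atoms: IE_2 generally rises across a period (higher Z_eff) and falls down a group (larger shell), subject to the usual subshell exceptions.
Valence configurations: Mg⁺ [Ne]3s¹, Be⁺ [He]2s¹.
The numbers (kJ/mol): Mg 1451, Be 1757.
Hence IE_2: Mg < Be.

Be > Mg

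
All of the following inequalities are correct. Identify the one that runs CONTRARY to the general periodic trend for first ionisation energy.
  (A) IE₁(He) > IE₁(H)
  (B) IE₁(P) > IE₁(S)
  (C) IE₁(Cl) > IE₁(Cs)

(B)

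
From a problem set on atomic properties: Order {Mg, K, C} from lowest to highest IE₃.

After 2 electrons have been removed, what remains? Mg²⁺ is the bare [Ne] core; K²⁺ is already 1 electron into the core; C²⁺ still has 2 valence electrons.
Usually core removal costs more than valence removal, but here the competition is close: a tightly held n=2 valence electron can cost more to remove than an n=3 core electron, so the actual values have to decide it.
Tabulated IE_3 (kJ/mol): Mg 7733, K 4420, C 4620.
Putting it together, IE_3: K < C < Mg.

K < C < Mg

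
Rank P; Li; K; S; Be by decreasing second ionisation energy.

Consider each +1 ion: P⁺ still has 4 valence electrons; Li⁺ is the bare [He] core; K⁺ is the bare [Ar] core; S⁺ still has 5 valence electrons; Be⁺ still has 1 valence electron.
Core electrons are held far more tightly than valence electrons, so K and Li top the IE_2 order.
Valence configurations: P⁺ [Ne]3s²3p², S⁺ [Ne]3s²3p³, Be⁺ [He]2s¹.
Approximate IE_2 values (kJ/mol): P 1907, Li 7298, K 3052, S 2252, Be 1757.
So the second ionization energies run Be < P < S < K < Li.

Li > K > S > P > Be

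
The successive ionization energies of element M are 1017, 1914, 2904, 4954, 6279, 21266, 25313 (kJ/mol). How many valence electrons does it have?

Look for the largest jump between consecutive ionization energies: IE6/IE5 ≈ 3.4, far larger than any earlier ratio.
That jump marks the point where a core electron is being removed. So the atom has 5 valence electrons.

5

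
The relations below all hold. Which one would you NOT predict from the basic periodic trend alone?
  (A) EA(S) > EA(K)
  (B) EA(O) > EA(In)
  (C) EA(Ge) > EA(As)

The general trend: electron affinity increases across a period and decreases down a group.
(A) S (period 3, group 16) vs K (period 4, group 1): the stated order agrees with the simple trend.
(B) O (period 2, group 16) vs In (period 5, group 13): the stated order agrees with the simple trend.
(C) Ge (period 4, group 14) vs As (period 4, group 15): the stated order contradicts the simple trend.
The exception is (C): adding an electron to As's half-filled 4p³ is unfavourable, so Ge (4p²) has the more exothermic EA.

(C)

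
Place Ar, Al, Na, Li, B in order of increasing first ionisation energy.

Na, Li, Al, B, Ar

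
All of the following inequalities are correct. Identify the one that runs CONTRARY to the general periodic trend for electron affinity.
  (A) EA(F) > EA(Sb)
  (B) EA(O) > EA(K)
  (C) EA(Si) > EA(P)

(C)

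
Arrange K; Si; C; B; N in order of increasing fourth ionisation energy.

Si < K < C < N < B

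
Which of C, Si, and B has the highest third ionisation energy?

The third ionization energy removes an electron from the +2 ion. For each element: C²⁺ still has 2 valence electrons; Si²⁺ still has 2 valence electrons; B²⁺ still has 1 valence electron.
All are still removing valence electrons, so compare the +2 ions as you would atoms: IE_3 generally rises across a period (higher Z_eff) and falls down a group (larger shell), subject to the usual subshell exceptions.
Valence configurations: C²⁺ [He]2s², Si²⁺ [Ne]3s², B²⁺ [He]2s¹.
The numbers (kJ/mol): C 4620, Si 3232, B 3660.
Hence IE_3: Si < B < C.

C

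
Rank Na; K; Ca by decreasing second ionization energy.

Na > K > Ca

The second ionization energy removes an electron from the +1 ion. For each element: Na⁺ is the bare [Ne] core; K⁺ is the bare [Ar] core; Ca⁺ still has 1 valence electron.
Breaking into a closed-shell core is much more expensive than removing a leftover valence electron — K and Na have the largest IE_2 here.
The numbers (kJ/mol): Na 4562, K 3052, Ca 1145.
Putting it together, IE_2: Ca < K < Na.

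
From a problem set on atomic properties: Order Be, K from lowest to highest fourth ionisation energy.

IE_4 is the cost of taking one more electron from the +3 cation: Be³⁺ is already 1 electron into the core; K³⁺ is already 2 electrons into the core.
All of these are removing an electron from a noble-gas core or deeper; the smaller core (lower principal quantum number) is held far more tightly, and within a period the higher nuclear charge binds the same core more tightly.
The numbers (kJ/mol): Be 21007, K 5877.
Overall IE_4 order: K < Be.

K, Be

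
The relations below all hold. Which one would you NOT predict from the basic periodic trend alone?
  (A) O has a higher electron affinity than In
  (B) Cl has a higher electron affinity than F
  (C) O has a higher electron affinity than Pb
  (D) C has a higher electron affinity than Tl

(B)

The general trend: electron affinity increases across a period and decreases down a group.
(A) O (period 2, group 16) vs In (period 5, group 13): the stated order agrees with the simple trend.
(B) Cl (period 3, group 17) vs F (period 2, group 17): the stated order contradicts the simple trend.
(C) O (period 2, group 16) vs Pb (period 6, group 14): the stated order agrees with the simple trend.
(D) C (period 2, group 14) vs Tl (period 6, group 13): the stated order agrees with the simple trend.
The exception is (B): F's small 2p subshell makes the incoming electron feel strong e⁻–e⁻ repulsion, so Cl actually releases more energy on gaining an electron.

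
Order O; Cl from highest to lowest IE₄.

O > Cl

Consider each +3 ion: O³⁺ still has 3 valence electrons; Cl³⁺ still has 4 valence electrons.
All are still removing valence electrons, so compare the +3 ions as you would atoms: IE_4 generally rises across a period (higher Z_eff) and falls down a group (larger shell), subject to the usual subshell exceptions.
Valence configurations: O³⁺ [He]2s²2p¹, Cl³⁺ [Ne]3s²3p².
Approximate IE_4 values (kJ/mol): O 7469, Cl 5159.
So the fourth ionization energies run Cl < O.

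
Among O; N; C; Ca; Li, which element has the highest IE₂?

The second ionization energy removes an electron from the +1 ion. For each element: O⁺ still has 5 valence electrons; N⁺ still has 4 valence electrons; C⁺ still has 3 valence electrons; Ca⁺ still has 1 valence electron; Li⁺ is the bare [He] core.
Core electrons are held far more tightly than valence electrons, so Li tops the IE_2 order.
Valence configurations: O⁺ [He]2s²2p³, N⁺ [He]2s²2p², C⁺ [He]2s²2p¹, Ca⁺ [Ar]4s¹.
Tabulated IE_2 (kJ/mol): O 3388, N 2856, C 2353, Ca 1145, Li 7298.
So the second ionization energies run Ca < C < N < O < Li.

Li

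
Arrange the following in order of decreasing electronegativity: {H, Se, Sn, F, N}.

H is in period 1, group 1; N is in period 2, group 15; F is in period 2, group 17; Se is in period 4, group 16; Sn is in period 5, group 14.
EN rises left→right (higher Z_eff, smaller atoms) and falls top→bottom (larger, more shielded atoms).
These span different periods and groups, so the two trends combine.
H > Sn: period and group pull opposite ways; the down-group shift dominates (2.20 vs 1.96).
Se > H: the two effects oppose for this pair; the across-period effect wins (2.55 vs 2.20).
N > Se: period and group pull opposite ways; the down-group shift dominates (3.04 vs 2.55).
F > N: both are in period 2; the period trend gives F the larger value.
For reference (Pauling): H 2.20, N 3.04, F 3.98, Se 2.55, Sn 1.96.
So from highest to lowest: F > N > Se > H > Sn.

F, N, Se, H, Sn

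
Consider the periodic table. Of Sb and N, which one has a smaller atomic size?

N

Across a period the added protons contract the valence shell; down a group each new principal shell makes the atom larger.
All are in group 15, so atomic radius increases down the group.
So N has the smaller atomic size (N < Sb).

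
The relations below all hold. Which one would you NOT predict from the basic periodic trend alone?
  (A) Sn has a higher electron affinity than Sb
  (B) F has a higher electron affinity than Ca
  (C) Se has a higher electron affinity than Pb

(A)

The general trend: electron affinity increases across a period and decreases down a group.
(A) Sn (period 5, group 14) vs Sb (period 5, group 15): the stated order contradicts the simple trend.
(B) F (period 2, group 17) vs Ca (period 4, group 2): the stated order agrees with the simple trend.
(C) Se (period 4, group 16) vs Pb (period 6, group 14): the stated order agrees with the simple trend.
The exception is (A): adding an electron to Sb's half-filled 5p³ is unfavourable, so Sn has the more exothermic EA.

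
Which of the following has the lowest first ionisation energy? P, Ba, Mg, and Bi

Mg is in period 3, group 2; P is in period 3, group 15; Ba is in period 6, group 2; Bi is in period 6, group 15.
IE₁ increases left→right with effective nuclear charge and decreases top→bottom as the valence shell moves farther out.
These span different periods and groups, so the two trends combine.
Bi > Ba: both are in period 6; the period trend gives Bi the larger value.
Mg > Bi: the two effects oppose for this pair; the down-group effect wins (738 vs 703 kJ/mol).
P > Mg: both are in period 3; the period trend gives P the larger value.
Tabulated first ionization energy (kJ/mol): Mg 738, P 1012, Ba 503, Bi 703.
The lowest first ionisation energy among these belongs to Ba.

Ba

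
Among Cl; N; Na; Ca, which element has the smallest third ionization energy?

The third ionization energy removes an electron from the +2 ion. For each element: Cl²⁺ still has 5 valence electrons; N²⁺ still has 3 valence electrons; Na²⁺ is already 1 electron into the core; Ca²⁺ is the bare [Ar] core.
Core electrons are held far more tightly than valence electrons, so Ca and Na top the IE_3 order.
Valence configurations: Cl²⁺ [Ne]3s²3p³, N²⁺ [He]2s²2p¹.
Tabulated IE_3 (kJ/mol): Cl 3822, N 4578, Na 6910, Ca 4912.
Hence IE_3: Cl < N < Ca < Na.

Cl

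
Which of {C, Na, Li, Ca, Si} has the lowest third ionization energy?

Si

The third ionization energy removes an electron from the +2 ion. For each element: C²⁺ still has 2 valence electrons; Na²⁺ is already 1 electron into the core; Li²⁺ is already 1 electron into the core; Ca²⁺ is the bare [Ar] core; Si²⁺ still has 2 valence electrons.
Core electrons are held far more tightly than valence electrons, so Ca, Na and Li top the IE_3 order.
Valence configurations: C²⁺ [He]2s², Si²⁺ [Ne]3s².
Approximate IE_3 values (kJ/mol): C 4620, Na 6910, Li 11815, Ca 4912, Si 3232.
So the third ionization energies run Si < C < Ca < Na < Li.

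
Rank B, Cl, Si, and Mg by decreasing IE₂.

The second ionization energy removes an electron from the +1 ion. For each element: B⁺ still has 2 valence electrons; Cl⁺ still has 6 valence electrons; Si⁺ still has 3 valence electrons; Mg⁺ still has 1 valence electron.
All are still removing valence electrons, so compare the +1 ions as you would atoms: IE_2 generally rises across a period (higher Z_eff) and falls down a group (larger shell), subject to the usual subshell exceptions.
Valence configurations: B⁺ [He]2s², Cl⁺ [Ne]3s²3p⁴, Si⁺ [Ne]3s²3p¹, Mg⁺ [Ne]3s¹.
The numbers (kJ/mol): B 2427, Cl 2298, Si 1577, Mg 1451.
So the second ionization energies run Mg < Si < Cl < B.

B > Cl > Si > Mg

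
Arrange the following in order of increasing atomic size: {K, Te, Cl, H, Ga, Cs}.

H < Cl < Ga < Te < K < Cs

H is in period 1, group 1; Cl is in period 3, group 17; K is in period 4, group 1; Ga is in period 4, group 13; Te is in period 5, group 16; Cs is in period 6, group 1.
Atomic radius shrinks across a period as nuclear charge pulls the same shell inward, and grows down a group as new shells are added.
Neither a single period nor a single group — weigh both effects.
Cl > H: period and group pull opposite ways; the down-group shift dominates (99 vs 32 pm).
Ga > Cl: both effects reinforce here, so Ga is clearly the larger of the two.
Te > Ga: the two effects oppose for this pair; the down-group effect wins (136 vs 124 pm).
K > Te: the two effects oppose for this pair; the across-period effect wins (196 vs 136 pm).
Cs > K: they share group 1; the group trend gives Cs the larger value.
Approximate values (pm): H 32, Cl 99, K 196, Ga 124, Te 136, Cs 232.
So from smallest to largest: H < Cl < Ga < Te < K < Cs.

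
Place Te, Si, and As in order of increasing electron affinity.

As, Si, Te

Si is in period 3, group 14; As is in period 4, group 15; Te is in period 5, group 16.
Adding an electron releases more energy for atoms nearer the top right (short of the noble gases).
A diagonal step moves right (one effect) and down (the opposite effect) at once.
Si > As: the two effects oppose for this pair; the down-group effect wins (134 vs 78 kJ/mol).
Te > Si: period and group pull opposite ways; the across-period shift dominates (190 vs 134 kJ/mol).
Tabulated electron affinity (kJ/mol): Si 134, As 78, Te 190.
So from lowest to highest: As < Si < Te.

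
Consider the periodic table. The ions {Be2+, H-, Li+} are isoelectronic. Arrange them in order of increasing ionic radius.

Be2+, Li+, H-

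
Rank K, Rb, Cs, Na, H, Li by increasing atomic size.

H < Li < Na < K < Rb < Cs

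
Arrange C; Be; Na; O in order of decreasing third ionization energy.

Be, Na, O, C

Consider each +2 ion: C²⁺ still has 2 valence electrons; Be²⁺ is the bare [He] core; Na²⁺ is already 1 electron into the core; O²⁺ still has 4 valence electrons.
Pulling an electron out of a noble-gas core costs far more than removing a remaining valence electron, so Na and Be sit at the high end of IE_3.
Valence configurations: C²⁺ [He]2s², O²⁺ [He]2s²2p².
The numbers (kJ/mol): C 4620, Be 14849, Na 6910, O 5300.
So the third ionization energies run C < O < Na < Be.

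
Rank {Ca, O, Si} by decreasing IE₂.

O > Si > Ca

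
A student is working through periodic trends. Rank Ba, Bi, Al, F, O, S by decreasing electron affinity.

F > S > O > Bi > Al > Ba

O is in period 2, group 16; F is in period 2, group 17; Al is in period 3, group 13; S is in period 3, group 16; Ba is in period 6, group 2; Bi is in period 6, group 15.
Atoms with high Z_eff and room in the valence shell (especially the halogens) have the most exothermic electron affinities.
Neither a single period nor a single group — weigh both effects.
Al > Ba: both effects reinforce here, so Al is clearly the higher of the two.
Bi > Al: period and group pull opposite ways; the across-period shift dominates (91 vs 42 kJ/mol).
O > Bi: both effects reinforce here, so O is clearly the higher of the two.
S > O: this pair runs against the simple trend — see the exception note.
F > S: relative to S, both the across-period and down-group shifts push F's electron affinity up.
Note the exception: S has a higher electron affinity than O, contrary to the simple trend — the compact 2p subshell of O repels the added electron more than S's larger 3p does.
Approximate values (kJ/mol): O 141, F 328, Al 42, S 200, Ba 14, Bi 91.
So from highest to lowest: F > S > O > Bi > Al > Ba.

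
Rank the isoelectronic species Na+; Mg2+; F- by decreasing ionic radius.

All of these have 10 electrons, so size is governed by nuclear charge alone: the more protons, the stronger the pull on the same electron cloud, and the smaller the ion.
Nuclear charges: Mg2+ (Z=12), Na+ (Z=11), F- (Z=9).
Largest to smallest: F- > Na+ > Mg2+.

F- > Na+ > Mg2+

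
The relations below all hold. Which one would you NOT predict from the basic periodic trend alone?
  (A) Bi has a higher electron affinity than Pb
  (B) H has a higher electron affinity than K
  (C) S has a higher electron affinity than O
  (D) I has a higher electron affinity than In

The general trend: electron affinity increases across a period and decreases down a group.
(A) Bi (period 6, group 15) vs Pb (period 6, group 14): the stated order agrees with the simple trend.
(B) H (period 1, group 1) vs K (period 4, group 1): the stated order agrees with the simple trend.
(C) S (period 3, group 16) vs O (period 2, group 16): the stated order contradicts the simple trend.
(D) I (period 5, group 17) vs In (period 5, group 13): the stated order agrees with the simple trend.
The exception is (C): the compact 2p subshell of O repels the added electron more than S's larger 3p does.

(C)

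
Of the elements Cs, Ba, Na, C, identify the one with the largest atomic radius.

C is in period 2, group 14; Na is in period 3, group 1; Cs is in period 6, group 1; Ba is in period 6, group 2.
Radius decreases left→right (rising Z_eff, same n) and increases top→bottom (higher n).
These span different periods and groups, so the two trends combine.
Na > C: both effects reinforce here, so Na is clearly the larger of the two.
Ba > Na: period and group pull opposite ways; the down-group shift dominates (196 vs 155 pm).
Cs > Ba: Cs lies to the left of Ba in period 6, so the across-period effect alone puts Cs larger.
Approximate values (pm): C 75, Na 155, Cs 232, Ba 196.
The largest atomic radius among these belongs to Cs.

Cs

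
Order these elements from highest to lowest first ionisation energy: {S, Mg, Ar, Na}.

Ar, S, Mg, Na

Na is in period 3, group 1; Mg is in period 3, group 2; S is in period 3, group 16; Ar is in period 3, group 18.
IE₁ increases left→right with effective nuclear charge and decreases top→bottom as the valence shell moves farther out.
All lie in period 3, so first ionization energy increases left to right.
So from highest to lowest: Ar > S > Mg > Na.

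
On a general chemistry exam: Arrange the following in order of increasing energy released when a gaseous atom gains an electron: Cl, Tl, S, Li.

Tl, Li, S, Cl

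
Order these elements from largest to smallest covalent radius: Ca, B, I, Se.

Ca, I, Se, B

B is in period 2, group 13; Ca is in period 4, group 2; Se is in period 4, group 16; I is in period 5, group 17.
Across a period the added protons contract the valence shell; down a group each new principal shell makes the atom larger.
These span different periods and groups, so the two trends combine.
Se > B: the two effects oppose for this pair; the down-group effect wins (116 vs 85 pm).
I > Se: the two effects oppose for this pair; the down-group effect wins (133 vs 116 pm).
Ca > I: period and group pull opposite ways; the across-period shift dominates (171 vs 133 pm).
For reference (pm): B 85, Ca 171, Se 116, I 133.
So from largest to smallest: Ca > I > Se > B.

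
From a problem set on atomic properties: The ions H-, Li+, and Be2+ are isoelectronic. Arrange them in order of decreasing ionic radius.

H- > Li+ > Be2+

All of these have 2 electrons, so size is governed by nuclear charge alone: the more protons, the stronger the pull on the same electron cloud, and the smaller the ion.
Nuclear charges: Be2+ (Z=4), Li+ (Z=3), H- (Z=1).
Largest to smallest: H- > Li+ > Be2+.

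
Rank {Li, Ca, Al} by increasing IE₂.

Ca < Al < Li

After 1 electron has been removed, what remains? Li⁺ is the bare [He] core; Ca⁺ still has 1 valence electron; Al⁺ still has 2 valence electrons.
Core electrons are held far more tightly than valence electrons, so Li tops the IE_2 order.
Valence configurations: Ca⁺ [Ar]4s¹, Al⁺ [Ne]3s².
Tabulated IE_2 (kJ/mol): Li 7298, Ca 1145, Al 1817.
Overall IE_2 order: Ca < Al < Li.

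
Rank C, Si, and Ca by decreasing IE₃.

Ca > C > Si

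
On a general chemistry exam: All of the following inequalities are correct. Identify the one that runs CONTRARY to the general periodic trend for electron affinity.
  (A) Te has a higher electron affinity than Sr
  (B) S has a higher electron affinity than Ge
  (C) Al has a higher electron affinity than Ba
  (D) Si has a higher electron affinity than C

(D)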